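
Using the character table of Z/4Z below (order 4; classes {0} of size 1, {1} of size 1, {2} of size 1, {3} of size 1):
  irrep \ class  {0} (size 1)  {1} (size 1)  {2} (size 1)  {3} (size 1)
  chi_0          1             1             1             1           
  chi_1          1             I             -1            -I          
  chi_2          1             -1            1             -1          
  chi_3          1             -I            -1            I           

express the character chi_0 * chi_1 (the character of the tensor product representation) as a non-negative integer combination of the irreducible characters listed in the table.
chi_0 tensor chi_1 = chi_1 (all other irreducibles have multiplicity 0).

Reasoning: The character of a tensor product is the pointwise product (chi_0 * chi_1)(C) = chi_0(C) * chi_1(C):
  {0}: (1)*(1), {1}: (1)*(I), {2}: (1)*(-1), {3}: (1)*(-I)
so (chi_0 * chi_1) takes values
  {0} -> 1, {1} -> I, {2} -> -1, {3} -> -I.
Now take the inner product of this character with each irreducible chi from the table, <chi_0*chi_1, chi> = (1/4) sum_C |C| (chi_0*chi_1)(C) conj(chi(C)):
  <chi_0*chi_1, chi_0> = (1/4)[1*(1)*conj(1) + 1*(I)*conj(1) + 1*(-1)*conj(1) + 1*(-I)*conj(1)]
      = (1/4)[(1) + (I) + (-1) + (-I)] = 0/4 = 0
  <chi_0*chi_1, chi_1> = (1/4)[1*(1)*conj(1) + 1*(I)*conj(I) + 1*(-1)*conj(-1) + 1*(-I)*conj(-I)]
      = (1/4)[(1) + (1) + (1) + (1)] = 4/4 = 1
  <chi_0*chi_1, chi_2> = (1/4)[1*(1)*conj(1) + 1*(I)*conj(-1) + 1*(-1)*conj(1) + 1*(-I)*conj(-1)]
      = (1/4)[(1) + (-I) + (-1) + (I)] = 0/4 = 0
  <chi_0*chi_1, chi_3> = (1/4)[1*(1)*conj(1) + 1*(I)*conj(-I) + 1*(-1)*conj(-1) + 1*(-I)*conj(I)]
      = (1/4)[(1) + (-1) + (1) + (-1)] = 0/4 = 0
(Exp terms are combined using exp(i*s)*conj(exp(i*t)) = exp(i*(s-t)), and sums of them are collapsed using the identity that for every m > 1 the m distinct m-th roots of unity sum to 0, e.g. 1 + exp(2*I*pi/3) + exp(-2*I*pi/3) = 0.)
Hence the multiplicities are chi_1: 1. Dimension check: dim(chi_0)*dim(chi_1) = 1*1 = 1 and sum (mult * dim) = 1*1 = 1.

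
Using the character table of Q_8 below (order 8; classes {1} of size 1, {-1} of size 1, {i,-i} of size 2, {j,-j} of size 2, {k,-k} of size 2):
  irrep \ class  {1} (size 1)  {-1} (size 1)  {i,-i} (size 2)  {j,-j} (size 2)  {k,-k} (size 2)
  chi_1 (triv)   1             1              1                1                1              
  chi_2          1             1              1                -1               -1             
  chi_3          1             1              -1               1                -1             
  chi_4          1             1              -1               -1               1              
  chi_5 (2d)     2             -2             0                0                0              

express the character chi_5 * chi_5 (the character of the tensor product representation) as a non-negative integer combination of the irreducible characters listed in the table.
chi_5 tensor chi_5 = chi_1 + chi_2 + chi_3 + chi_4 (all other irreducibles have multiplicity 0).

Argument: The character of a tensor product is the pointwise product (chi_5 * chi_5)(C) = chi_5(C) * chi_5(C):
  {1}: (2)*(2), {-1}: (-2)*(-2), {i,-i}: (0)*(0), {j,-j}: (0)*(0), {k,-k}: (0)*(0)
so (chi_5 * chi_5) takes values
  {1} -> 4, {-1} -> 4, {i,-i} -> 0, {j,-j} -> 0, {k,-k} -> 0.
Now take the inner product of this character with each irreducible chi from the table, <chi_5*chi_5, chi> = (1/8) sum_C |C| (chi_5*chi_5)(C) conj(chi(C)):
  <chi_5*chi_5, chi_1> = (1/8)[1*(4)*conj(1) + 1*(4)*conj(1) + 2*(0)*conj(1) + 2*(0)*conj(1) + 2*(0)*conj(1)]
      = (1/8)[(4) + (4) + (0) + (0) + (0)] = 8/8 = 1
  <chi_5*chi_5, chi_2> = (1/8)[1*(4)*conj(1) + 1*(4)*conj(1) + 2*(0)*conj(1) + 2*(0)*conj(-1) + 2*(0)*conj(-1)]
      = (1/8)[(4) + (4) + (0) + (0) + (0)] = 8/8 = 1
  <chi_5*chi_5, chi_3> = (1/8)[1*(4)*conj(1) + 1*(4)*conj(1) + 2*(0)*conj(-1) + 2*(0)*conj(1) + 2*(0)*conj(-1)]
      = (1/8)[(4) + (4) + (0) + (0) + (0)] = 8/8 = 1
  <chi_5*chi_5, chi_4> = (1/8)[1*(4)*conj(1) + 1*(4)*conj(1) + 2*(0)*conj(-1) + 2*(0)*conj(-1) + 2*(0)*conj(1)]
      = (1/8)[(4) + (4) + (0) + (0) + (0)] = 8/8 = 1
  <chi_5*chi_5, chi_5> = (1/8)[1*(4)*conj(2) + 1*(4)*conj(-2) + 2*(0)*conj(0) + 2*(0)*conj(0) + 2*(0)*conj(0)]
      = (1/8)[(8) + (-8) + (0) + (0) + (0)] = 0/8 = 0
Hence the multiplicities are chi_1: 1, chi_2: 1, chi_3: 1, chi_4: 1. Dimension check: dim(chi_5)*dim(chi_5) = 2*2 = 4 and sum (mult * dim) = 1*1 + 1*1 + 1*1 + 1*1 = 4.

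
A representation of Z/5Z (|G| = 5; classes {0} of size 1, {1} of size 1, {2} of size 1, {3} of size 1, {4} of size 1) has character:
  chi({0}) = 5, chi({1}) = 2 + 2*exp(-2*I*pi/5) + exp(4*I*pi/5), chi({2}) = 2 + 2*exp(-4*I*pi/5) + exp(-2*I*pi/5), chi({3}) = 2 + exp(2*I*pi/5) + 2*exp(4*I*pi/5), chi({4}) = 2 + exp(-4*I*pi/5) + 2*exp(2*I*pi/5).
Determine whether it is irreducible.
Not irreducible (reducible): <chi, chi> = 9 > 1.

Proof sketch: <chi, chi> = (1/|G|) sum_C |C| * |chi(C)|^2 = (1/5)[1*|5|^2 + 1*|2 + 2*exp(-2*I*pi/5) + exp(4*I*pi/5)|^2 + 1*|2 + 2*exp(-4*I*pi/5) + exp(-2*I*pi/5)|^2 + 1*|2 + exp(2*I*pi/5) + 2*exp(4*I*pi/5)|^2 + 1*|2 + exp(-4*I*pi/5) + 2*exp(2*I*pi/5)|^2]
  = (1/5)[(25) + (5) + (5) + (5) + (5)] = 45/5 = 9.
(Exp terms are combined using exp(i*s)*conj(exp(i*t)) = exp(i*(s-t)), and sums of them are collapsed using the identity that for every m > 1 the m distinct m-th roots of unity sum to 0, e.g. 1 + exp(2*I*pi/3) + exp(-2*I*pi/3) = 0.)
A character is irreducible iff <chi, chi> = 1, so this representation is reducible.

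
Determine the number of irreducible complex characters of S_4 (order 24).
5

Derivation: The number of irreducible complex representations of a finite group equals its number of conjugacy classes. Conjugacy classes in S_4 correspond to cycle types, i.e. partitions of 4; there are p(4) = 5 of them, so S_4 (order 24) has exactly 5 irreducible complex representations.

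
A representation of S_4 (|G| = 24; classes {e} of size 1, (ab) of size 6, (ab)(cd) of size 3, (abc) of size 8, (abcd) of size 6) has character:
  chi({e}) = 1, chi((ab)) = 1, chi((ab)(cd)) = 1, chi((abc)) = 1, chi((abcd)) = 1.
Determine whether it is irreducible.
Irreducible: <chi, chi> = 1.

Proof sketch: <chi, chi> = (1/|G|) sum_C |C| * |chi(C)|^2 = (1/24)[1*|1|^2 + 6*|1|^2 + 3*|1|^2 + 8*|1|^2 + 6*|1|^2]
  = (1/24)[(1) + (6) + (3) + (8) + (6)] = 24/24 = 1.
A character is irreducible iff <chi, chi> = 1, so this representation is irreducible.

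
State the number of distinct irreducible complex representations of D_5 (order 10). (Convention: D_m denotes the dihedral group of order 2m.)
4

Details: The number of irreducible complex representations of a finite group equals its number of conjugacy classes. D_5 has 4 conjugacy classes ((n+3)/2 for n odd), so D_5 (order 10) has exactly 4 irreducible complex representations.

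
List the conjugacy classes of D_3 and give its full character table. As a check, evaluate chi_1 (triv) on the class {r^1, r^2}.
Conjugacy classes: {e} of size 1, {r^1, r^2} of size 2, {s, sr, ..., sr^2} of size 3.
Character table:
  irrep \ class              {e} (size 1)  {r^1, r^2} (size 2)  {s, sr, ..., sr^2} (size 3)
  chi_1 (triv)               1             1                    1                          
  chi_2 (sign: r->1, s->-1)  1             1                    -1                         
  chi_3 (2d, j=1)            2             -1                   0                          

Spot check: chi_1 (triv) on {r^1, r^2} = 1.

D_3 has order 2*3 = 6 with 3 conjugacy classes, hence 3 irreducibles. Sum of squared dims 1 + 1 + 4 = 6 = |G|. Linear characters come from the abelianisation; the 2-dimensional irreps have character r^k -> 2*cos(2*pi*j*k/3), reflections -> 0.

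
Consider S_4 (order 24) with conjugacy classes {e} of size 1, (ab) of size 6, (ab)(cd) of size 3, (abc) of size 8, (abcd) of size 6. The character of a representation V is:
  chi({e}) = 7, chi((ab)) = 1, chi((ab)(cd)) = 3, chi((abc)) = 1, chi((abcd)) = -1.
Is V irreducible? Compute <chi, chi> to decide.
Not irreducible (reducible): <chi, chi> = 4 > 1.

Working: <chi, chi> = (1/|G|) sum_C |C| * |chi(C)|^2 = (1/24)[1*|7|^2 + 6*|1|^2 + 3*|3|^2 + 8*|1|^2 + 6*|-1|^2]
  = (1/24)[(49) + (6) + (27) + (8) + (6)] = 96/24 = 4.
A character is irreducible iff <chi, chi> = 1, so this representation is reducible.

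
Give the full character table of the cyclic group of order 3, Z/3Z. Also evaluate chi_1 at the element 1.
Character table of Z/3Z (irreps indexed chi_0,...,chi_2 with chi_k(m) = zeta_3^(k*m), zeta_3 = exp(2*pi*i/3)):
  irrep \ class  {0} (size 1)  {1} (size 1)    {2} (size 1)  
  chi_0          1             1               1             
  chi_1          1             exp(2*I*pi/3)   exp(-2*I*pi/3)
  chi_2          1             exp(-2*I*pi/3)  exp(2*I*pi/3) 

Spot check: chi_1(1) = zeta_3^(1*1) = zeta_3^1 = exp(2*I*pi/3).

Z/3Z is abelian, so all 3 irreducible complex representations are 1-dimensional. They are given by chi_k(m) = zeta_3^(k*m) for k = 0,...,2. Row orthogonality: sum_m chi_k(m) conj(chi_l(m)) = 3 * [k = l].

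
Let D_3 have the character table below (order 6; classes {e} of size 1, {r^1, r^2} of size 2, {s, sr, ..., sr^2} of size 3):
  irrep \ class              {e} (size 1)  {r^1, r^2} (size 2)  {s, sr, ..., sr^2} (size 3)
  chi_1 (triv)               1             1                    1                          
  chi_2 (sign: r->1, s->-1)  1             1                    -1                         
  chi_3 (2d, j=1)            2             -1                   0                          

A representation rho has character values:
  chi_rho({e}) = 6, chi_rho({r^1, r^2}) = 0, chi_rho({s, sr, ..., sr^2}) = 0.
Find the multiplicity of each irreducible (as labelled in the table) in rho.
Multiplicities: chi_1: 1, chi_2: 1, chi_3: 2.

Derivation: Use <chi_rho, chi> = (1/|G|) sum_C |C| * chi_rho(C) * conj(chi(C)) with |G| = 6 for each irreducible chi in the table:
  <chi_rho, chi_1> = (1/6)[1*(6)*conj(1) + 2*(0)*conj(1) + 3*(0)*conj(1)]
      = (1/6)[(6) + (0) + (0)] = 6/6 = 1
  <chi_rho, chi_2> = (1/6)[1*(6)*conj(1) + 2*(0)*conj(1) + 3*(0)*conj(-1)]
      = (1/6)[(6) + (0) + (0)] = 6/6 = 1
  <chi_rho, chi_3> = (1/6)[1*(6)*conj(2) + 2*(0)*conj(-1) + 3*(0)*conj(0)]
      = (1/6)[(12) + (0) + (0)] = 12/6 = 2
Dimension check: dim(rho) = sum (mult * dim) = 1*1 + 1*1 + 2*2 = 6 = chi_rho(e) = 6.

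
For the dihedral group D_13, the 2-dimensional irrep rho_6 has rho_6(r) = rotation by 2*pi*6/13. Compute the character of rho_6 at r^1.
chi_{rho_6}(r^1) = 2*cos(2*pi*6*1/13) = -2*cos(pi/13)

Why: rho_6(r^1) is rotation by angle 2*pi*6*1/13, whose trace is 2*cos(2*pi*6*1/13) = -2*cos(pi/13).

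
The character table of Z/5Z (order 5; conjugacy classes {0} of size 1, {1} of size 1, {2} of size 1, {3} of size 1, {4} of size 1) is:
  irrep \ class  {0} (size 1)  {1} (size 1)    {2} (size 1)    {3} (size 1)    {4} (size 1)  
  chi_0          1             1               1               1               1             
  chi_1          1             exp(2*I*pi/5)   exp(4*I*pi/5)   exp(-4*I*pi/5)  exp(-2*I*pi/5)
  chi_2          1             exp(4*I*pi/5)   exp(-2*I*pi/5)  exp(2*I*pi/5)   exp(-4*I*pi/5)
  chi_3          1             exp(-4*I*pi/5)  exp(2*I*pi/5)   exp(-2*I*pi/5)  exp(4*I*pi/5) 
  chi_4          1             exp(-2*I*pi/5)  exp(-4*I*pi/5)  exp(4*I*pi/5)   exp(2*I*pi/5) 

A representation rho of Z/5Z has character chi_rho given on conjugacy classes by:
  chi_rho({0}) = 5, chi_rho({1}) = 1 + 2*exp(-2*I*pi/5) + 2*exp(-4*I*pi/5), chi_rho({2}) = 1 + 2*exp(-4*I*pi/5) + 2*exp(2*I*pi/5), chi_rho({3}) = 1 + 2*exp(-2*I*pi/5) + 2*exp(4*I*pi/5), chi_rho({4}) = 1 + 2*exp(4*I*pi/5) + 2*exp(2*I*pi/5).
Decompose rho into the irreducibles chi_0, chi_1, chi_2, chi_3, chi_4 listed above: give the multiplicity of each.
Multiplicities: chi_0: 1, chi_1: 0, chi_2: 0, chi_3: 2, chi_4: 2.

Derivation: Use <chi_rho, chi> = (1/|G|) sum_C |C| * chi_rho(C) * conj(chi(C)) with |G| = 5 for each irreducible chi in the table:
  <chi_rho, chi_0> = (1/5)[1*(5)*conj(1) + 1*(1 + 2*exp(-2*I*pi/5) + 2*exp(-4*I*pi/5))*conj(1) + 1*(1 + 2*exp(-4*I*pi/5) + 2*exp(2*I*pi/5))*conj(1) + 1*(1 + 2*exp(-2*I*pi/5) + 2*exp(4*I*pi/5))*conj(1) + 1*(1 + 2*exp(4*I*pi/5) + 2*exp(2*I*pi/5))*conj(1)]
      = (1/5)[(5) + (1 + 2*exp(-2*I*pi/5) + 2*exp(-4*I*pi/5)) + (1 + 2*exp(-4*I*pi/5) + 2*exp(2*I*pi/5)) + (1 + 2*exp(-2*I*pi/5) + 2*exp(4*I*pi/5)) + (1 + 2*exp(4*I*pi/5) + 2*exp(2*I*pi/5))] = 5/5 = 1
  <chi_rho, chi_1> = (1/5)[1*(5)*conj(1) + 1*(1 + 2*exp(-2*I*pi/5) + 2*exp(-4*I*pi/5))*conj(exp(2*I*pi/5)) + 1*(1 + 2*exp(-4*I*pi/5) + 2*exp(2*I*pi/5))*conj(exp(4*I*pi/5)) + 1*(1 + 2*exp(-2*I*pi/5) + 2*exp(4*I*pi/5))*conj(exp(-4*I*pi/5)) + 1*(1 + 2*exp(4*I*pi/5) + 2*exp(2*I*pi/5))*conj(exp(-2*I*pi/5))]
      = (1/5)[(5) + (2*exp(-4*I*pi/5) + exp(-2*I*pi/5) + 2*exp(4*I*pi/5)) + (2*exp(-2*I*pi/5) + exp(-4*I*pi/5) + 2*exp(2*I*pi/5)) + (2*exp(-2*I*pi/5) + exp(4*I*pi/5) + 2*exp(2*I*pi/5)) + (2*exp(-4*I*pi/5) + exp(2*I*pi/5) + 2*exp(4*I*pi/5))] = 0/5 = 0
  <chi_rho, chi_2> = (1/5)[1*(5)*conj(1) + 1*(1 + 2*exp(-2*I*pi/5) + 2*exp(-4*I*pi/5))*conj(exp(4*I*pi/5)) + 1*(1 + 2*exp(-4*I*pi/5) + 2*exp(2*I*pi/5))*conj(exp(-2*I*pi/5)) + 1*(1 + 2*exp(-2*I*pi/5) + 2*exp(4*I*pi/5))*conj(exp(2*I*pi/5)) + 1*(1 + 2*exp(4*I*pi/5) + 2*exp(2*I*pi/5))*conj(exp(-4*I*pi/5))]
      = (1/5)[(5) + (exp(-4*I*pi/5) + 2*exp(4*I*pi/5) + 2*exp(2*I*pi/5)) + (2*exp(-2*I*pi/5) + exp(2*I*pi/5) + 2*exp(4*I*pi/5)) + (2*exp(-4*I*pi/5) + exp(-2*I*pi/5) + 2*exp(2*I*pi/5)) + (2*exp(-2*I*pi/5) + 2*exp(-4*I*pi/5) + exp(4*I*pi/5))] = 0/5 = 0
  <chi_rho, chi_3> = (1/5)[1*(5)*conj(1) + 1*(1 + 2*exp(-2*I*pi/5) + 2*exp(-4*I*pi/5))*conj(exp(-4*I*pi/5)) + 1*(1 + 2*exp(-4*I*pi/5) + 2*exp(2*I*pi/5))*conj(exp(2*I*pi/5)) + 1*(1 + 2*exp(-2*I*pi/5) + 2*exp(4*I*pi/5))*conj(exp(-2*I*pi/5)) + 1*(1 + 2*exp(4*I*pi/5) + 2*exp(2*I*pi/5))*conj(exp(4*I*pi/5))]
      = (1/5)[(5) + (2 + exp(4*I*pi/5) + 2*exp(2*I*pi/5)) + (2 + exp(-2*I*pi/5) + 2*exp(4*I*pi/5)) + (2 + 2*exp(-4*I*pi/5) + exp(2*I*pi/5)) + (2 + 2*exp(-2*I*pi/5) + exp(-4*I*pi/5))] = 10/5 = 2
  <chi_rho, chi_4> = (1/5)[1*(5)*conj(1) + 1*(1 + 2*exp(-2*I*pi/5) + 2*exp(-4*I*pi/5))*conj(exp(-2*I*pi/5)) + 1*(1 + 2*exp(-4*I*pi/5) + 2*exp(2*I*pi/5))*conj(exp(-4*I*pi/5)) + 1*(1 + 2*exp(-2*I*pi/5) + 2*exp(4*I*pi/5))*conj(exp(4*I*pi/5)) + 1*(1 + 2*exp(4*I*pi/5) + 2*exp(2*I*pi/5))*conj(exp(2*I*pi/5))]
      = (1/5)[(5) + (2 + 2*exp(-2*I*pi/5) + exp(2*I*pi/5)) + (2 + 2*exp(-4*I*pi/5) + exp(4*I*pi/5)) + (2 + exp(-4*I*pi/5) + 2*exp(4*I*pi/5)) + (2 + exp(-2*I*pi/5) + 2*exp(2*I*pi/5))] = 10/5 = 2
(Exp terms are combined using exp(i*s)*conj(exp(i*t)) = exp(i*(s-t)), and sums of them are collapsed using the identity that for every m > 1 the m distinct m-th roots of unity sum to 0, e.g. 1 + exp(2*I*pi/3) + exp(-2*I*pi/3) = 0.)
Dimension check: dim(rho) = sum (mult * dim) = 1*1 + 0*1 + 0*1 + 2*1 + 2*1 = 5 = chi_rho(e) = 5.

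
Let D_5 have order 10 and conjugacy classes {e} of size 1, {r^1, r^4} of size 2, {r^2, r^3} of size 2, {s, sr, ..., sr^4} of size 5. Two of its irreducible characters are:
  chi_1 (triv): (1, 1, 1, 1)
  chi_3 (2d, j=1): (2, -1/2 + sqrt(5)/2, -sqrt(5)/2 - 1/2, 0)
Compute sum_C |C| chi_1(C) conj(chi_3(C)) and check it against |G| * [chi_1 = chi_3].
Sum = 0; so <chi_1, chi_3> = 0 (distinct irreducibles are orthogonal).

Details: Compute term by term over conjugacy classes (|C| * chi_1(C) * conj(chi_3(C))):
  1*(1)*conj(2) + 2*(1)*conj(-1/2 + sqrt(5)/2) + 2*(1)*conj(-sqrt(5)/2 - 1/2) + 5*(1)*conj(0)
  = (2) + (-1 + sqrt(5)) + (-sqrt(5) - 1) + (0)
  = 0.
Dividing by |G| = 10 gives 0/10 = 0, matching the row-orthogonality relation <chi_1, chi_3> = [chi_1 = chi_3].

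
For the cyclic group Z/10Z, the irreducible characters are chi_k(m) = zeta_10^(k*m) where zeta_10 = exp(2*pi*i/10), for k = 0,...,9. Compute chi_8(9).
chi_8(9) = zeta_10^72 = exp(2*I*pi/5)

Argument: chi_8(9) = zeta_10^(8*9) = zeta_10^72. Since zeta_10^10 = 1, this equals zeta_10^2 = exp(2*pi*i*2/10) = exp(2*I*pi/5).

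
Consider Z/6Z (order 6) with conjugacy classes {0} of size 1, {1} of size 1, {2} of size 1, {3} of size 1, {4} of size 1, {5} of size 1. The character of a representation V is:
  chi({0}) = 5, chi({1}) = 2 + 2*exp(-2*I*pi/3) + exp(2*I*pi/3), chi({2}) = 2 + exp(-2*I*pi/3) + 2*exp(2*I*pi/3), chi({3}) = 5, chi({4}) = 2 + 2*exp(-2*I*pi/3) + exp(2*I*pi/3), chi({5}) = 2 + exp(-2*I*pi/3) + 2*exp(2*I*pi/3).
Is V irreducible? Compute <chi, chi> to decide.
Not irreducible (reducible): <chi, chi> = 9 > 1.

Derivation: <chi, chi> = (1/|G|) sum_C |C| * |chi(C)|^2 = (1/6)[1*|5|^2 + 1*|2 + 2*exp(-2*I*pi/3) + exp(2*I*pi/3)|^2 + 1*|2 + exp(-2*I*pi/3) + 2*exp(2*I*pi/3)|^2 + 1*|5|^2 + 1*|2 + 2*exp(-2*I*pi/3) + exp(2*I*pi/3)|^2 + 1*|2 + exp(-2*I*pi/3) + 2*exp(2*I*pi/3)|^2]
  = (1/6)[(25) + (1) + (1) + (25) + (1) + (1)] = 54/6 = 9.
(Exp terms are combined using exp(i*s)*conj(exp(i*t)) = exp(i*(s-t)), and sums of them are collapsed using the identity that for every m > 1 the m distinct m-th roots of unity sum to 0, e.g. 1 + exp(2*I*pi/3) + exp(-2*I*pi/3) = 0.)
A character is irreducible iff <chi, chi> = 1, so this representation is reducible.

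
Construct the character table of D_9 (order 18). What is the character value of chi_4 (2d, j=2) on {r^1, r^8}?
Conjugacy classes: {e} of size 1, {r^1, r^8} of size 2, {r^2, r^7} of size 2, {r^3, r^6} of size 2, {r^4, r^5} of size 2, {s, sr, ..., sr^8} of size 9.
Character table:
  irrep \ class              {e} (size 1)  {r^1, r^8} (size 2)  {r^2, r^7} (size 2)  {r^3, r^6} (size 2)  {r^4, r^5} (size 2)  {s, sr, ..., sr^8} (size 9)
  chi_1 (triv)               1             1                    1                    1                    1                    1                          
  chi_2 (sign: r->1, s->-1)  1             1                    1                    1                    1                    -1                         
  chi_3 (2d, j=1)            2             2*cos(2*pi/9)        2*cos(4*pi/9)        -1                   -2*cos(pi/9)         0                          
  chi_4 (2d, j=2)            2             2*cos(4*pi/9)        -2*cos(pi/9)         -1                   2*cos(2*pi/9)        0                          
  chi_5 (2d, j=3)            2             -1                   -1                   2                    -1                   0                          
  chi_6 (2d, j=4)            2             -2*cos(pi/9)         2*cos(2*pi/9)        -1                   2*cos(4*pi/9)        0                          

Spot check: chi_4 (2d, j=2) on {r^1, r^8} = 2*cos(4*pi/9).

Solution. D_9 has order 2*9 = 18 with 6 conjugacy classes, hence 6 irreducibles. Sum of squared dims 1 + 1 + 4 + 4 + 4 + 4 = 18 = |G|. Linear characters come from the abelianisation; the 2-dimensional irreps have character r^k -> 2*cos(2*pi*j*k/9), reflections -> 0.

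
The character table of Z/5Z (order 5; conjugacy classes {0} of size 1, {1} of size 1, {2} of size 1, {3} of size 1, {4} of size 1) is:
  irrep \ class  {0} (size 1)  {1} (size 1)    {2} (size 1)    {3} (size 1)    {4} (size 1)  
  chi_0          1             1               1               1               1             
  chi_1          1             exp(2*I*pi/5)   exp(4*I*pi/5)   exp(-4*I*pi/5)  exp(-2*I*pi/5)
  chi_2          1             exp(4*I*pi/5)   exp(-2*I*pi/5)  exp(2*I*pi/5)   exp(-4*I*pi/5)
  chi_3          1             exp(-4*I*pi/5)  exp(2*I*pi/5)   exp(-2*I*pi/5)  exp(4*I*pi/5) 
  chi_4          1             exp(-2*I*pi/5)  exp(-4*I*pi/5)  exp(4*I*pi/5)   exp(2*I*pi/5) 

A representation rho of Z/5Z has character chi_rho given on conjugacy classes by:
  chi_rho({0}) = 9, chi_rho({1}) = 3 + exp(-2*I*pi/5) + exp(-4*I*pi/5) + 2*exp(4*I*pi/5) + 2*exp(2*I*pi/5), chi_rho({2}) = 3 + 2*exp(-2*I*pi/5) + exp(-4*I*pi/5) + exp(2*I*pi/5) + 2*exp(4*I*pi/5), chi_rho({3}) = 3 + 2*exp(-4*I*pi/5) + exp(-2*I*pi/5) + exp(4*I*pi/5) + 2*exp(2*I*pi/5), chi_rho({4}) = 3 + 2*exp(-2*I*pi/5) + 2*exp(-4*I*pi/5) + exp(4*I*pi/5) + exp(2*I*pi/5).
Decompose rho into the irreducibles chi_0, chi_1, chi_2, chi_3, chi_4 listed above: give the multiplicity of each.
Multiplicities: chi_0: 3, chi_1: 2, chi_2: 2, chi_3: 1, chi_4: 1.

Argument: Use <chi_rho, chi> = (1/|G|) sum_C |C| * chi_rho(C) * conj(chi(C)) with |G| = 5 for each irreducible chi in the table:
  <chi_rho, chi_0> = (1/5)[1*(9)*conj(1) + 1*(3 + exp(-2*I*pi/5) + exp(-4*I*pi/5) + 2*exp(4*I*pi/5) + 2*exp(2*I*pi/5))*conj(1) + 1*(3 + 2*exp(-2*I*pi/5) + exp(-4*I*pi/5) + exp(2*I*pi/5) + 2*exp(4*I*pi/5))*conj(1) + 1*(3 + 2*exp(-4*I*pi/5) + exp(-2*I*pi/5) + exp(4*I*pi/5) + 2*exp(2*I*pi/5))*conj(1) + 1*(3 + 2*exp(-2*I*pi/5) + 2*exp(-4*I*pi/5) + exp(4*I*pi/5) + exp(2*I*pi/5))*conj(1)]
      = (1/5)[(9) + (3 + exp(-2*I*pi/5) + exp(-4*I*pi/5) + 2*exp(4*I*pi/5) + 2*exp(2*I*pi/5)) + (3 + 2*exp(-2*I*pi/5) + exp(-4*I*pi/5) + exp(2*I*pi/5) + 2*exp(4*I*pi/5)) + (3 + 2*exp(-4*I*pi/5) + exp(-2*I*pi/5) + exp(4*I*pi/5) + 2*exp(2*I*pi/5)) + (3 + 2*exp(-2*I*pi/5) + 2*exp(-4*I*pi/5) + exp(4*I*pi/5) + exp(2*I*pi/5))] = 15/5 = 3
  <chi_rho, chi_1> = (1/5)[1*(9)*conj(1) + 1*(3 + exp(-2*I*pi/5) + exp(-4*I*pi/5) + 2*exp(4*I*pi/5) + 2*exp(2*I*pi/5))*conj(exp(2*I*pi/5)) + 1*(3 + 2*exp(-2*I*pi/5) + exp(-4*I*pi/5) + exp(2*I*pi/5) + 2*exp(4*I*pi/5))*conj(exp(4*I*pi/5)) + 1*(3 + 2*exp(-4*I*pi/5) + exp(-2*I*pi/5) + exp(4*I*pi/5) + 2*exp(2*I*pi/5))*conj(exp(-4*I*pi/5)) + 1*(3 + 2*exp(-2*I*pi/5) + 2*exp(-4*I*pi/5) + exp(4*I*pi/5) + exp(2*I*pi/5))*conj(exp(-2*I*pi/5))]
      = (1/5)[(9) + (2 + 3*exp(-2*I*pi/5) + exp(-4*I*pi/5) + exp(4*I*pi/5) + 2*exp(2*I*pi/5)) + (2 + 3*exp(-4*I*pi/5) + exp(-2*I*pi/5) + exp(2*I*pi/5) + 2*exp(4*I*pi/5)) + (2 + 2*exp(-4*I*pi/5) + exp(-2*I*pi/5) + exp(2*I*pi/5) + 3*exp(4*I*pi/5)) + (2 + 2*exp(-2*I*pi/5) + exp(-4*I*pi/5) + exp(4*I*pi/5) + 3*exp(2*I*pi/5))] = 10/5 = 2
  <chi_rho, chi_2> = (1/5)[1*(9)*conj(1) + 1*(3 + exp(-2*I*pi/5) + exp(-4*I*pi/5) + 2*exp(4*I*pi/5) + 2*exp(2*I*pi/5))*conj(exp(4*I*pi/5)) + 1*(3 + 2*exp(-2*I*pi/5) + exp(-4*I*pi/5) + exp(2*I*pi/5) + 2*exp(4*I*pi/5))*conj(exp(-2*I*pi/5)) + 1*(3 + 2*exp(-4*I*pi/5) + exp(-2*I*pi/5) + exp(4*I*pi/5) + 2*exp(2*I*pi/5))*conj(exp(2*I*pi/5)) + 1*(3 + 2*exp(-2*I*pi/5) + 2*exp(-4*I*pi/5) + exp(4*I*pi/5) + exp(2*I*pi/5))*conj(exp(-4*I*pi/5))]
      = (1/5)[(9) + (2 + 2*exp(-2*I*pi/5) + 3*exp(-4*I*pi/5) + exp(4*I*pi/5) + exp(2*I*pi/5)) + (2 + 2*exp(-4*I*pi/5) + exp(-2*I*pi/5) + exp(4*I*pi/5) + 3*exp(2*I*pi/5)) + (2 + 3*exp(-2*I*pi/5) + exp(-4*I*pi/5) + exp(2*I*pi/5) + 2*exp(4*I*pi/5)) + (2 + exp(-2*I*pi/5) + exp(-4*I*pi/5) + 3*exp(4*I*pi/5) + 2*exp(2*I*pi/5))] = 10/5 = 2
  <chi_rho, chi_3> = (1/5)[1*(9)*conj(1) + 1*(3 + exp(-2*I*pi/5) + exp(-4*I*pi/5) + 2*exp(4*I*pi/5) + 2*exp(2*I*pi/5))*conj(exp(-4*I*pi/5)) + 1*(3 + 2*exp(-2*I*pi/5) + exp(-4*I*pi/5) + exp(2*I*pi/5) + 2*exp(4*I*pi/5))*conj(exp(2*I*pi/5)) + 1*(3 + 2*exp(-4*I*pi/5) + exp(-2*I*pi/5) + exp(4*I*pi/5) + 2*exp(2*I*pi/5))*conj(exp(-2*I*pi/5)) + 1*(3 + 2*exp(-2*I*pi/5) + 2*exp(-4*I*pi/5) + exp(4*I*pi/5) + exp(2*I*pi/5))*conj(exp(4*I*pi/5))]
      = (1/5)[(9) + (1 + 2*exp(-2*I*pi/5) + 2*exp(-4*I*pi/5) + exp(2*I*pi/5) + 3*exp(4*I*pi/5)) + (1 + 3*exp(-2*I*pi/5) + 2*exp(-4*I*pi/5) + exp(4*I*pi/5) + 2*exp(2*I*pi/5)) + (1 + 2*exp(-2*I*pi/5) + exp(-4*I*pi/5) + 2*exp(4*I*pi/5) + 3*exp(2*I*pi/5)) + (1 + 3*exp(-4*I*pi/5) + exp(-2*I*pi/5) + 2*exp(4*I*pi/5) + 2*exp(2*I*pi/5))] = 5/5 = 1
  <chi_rho, chi_4> = (1/5)[1*(9)*conj(1) + 1*(3 + exp(-2*I*pi/5) + exp(-4*I*pi/5) + 2*exp(4*I*pi/5) + 2*exp(2*I*pi/5))*conj(exp(-2*I*pi/5)) + 1*(3 + 2*exp(-2*I*pi/5) + exp(-4*I*pi/5) + exp(2*I*pi/5) + 2*exp(4*I*pi/5))*conj(exp(-4*I*pi/5)) + 1*(3 + 2*exp(-4*I*pi/5) + exp(-2*I*pi/5) + exp(4*I*pi/5) + 2*exp(2*I*pi/5))*conj(exp(4*I*pi/5)) + 1*(3 + 2*exp(-2*I*pi/5) + 2*exp(-4*I*pi/5) + exp(4*I*pi/5) + exp(2*I*pi/5))*conj(exp(2*I*pi/5))]
      = (1/5)[(9) + (1 + 2*exp(-4*I*pi/5) + exp(-2*I*pi/5) + 2*exp(4*I*pi/5) + 3*exp(2*I*pi/5)) + (1 + 2*exp(-2*I*pi/5) + exp(-4*I*pi/5) + 3*exp(4*I*pi/5) + 2*exp(2*I*pi/5)) + (1 + 2*exp(-2*I*pi/5) + 3*exp(-4*I*pi/5) + exp(4*I*pi/5) + 2*exp(2*I*pi/5)) + (1 + 3*exp(-2*I*pi/5) + 2*exp(-4*I*pi/5) + exp(2*I*pi/5) + 2*exp(4*I*pi/5))] = 5/5 = 1
(Exp terms are combined using exp(i*s)*conj(exp(i*t)) = exp(i*(s-t)), and sums of them are collapsed using the identity that for every m > 1 the m distinct m-th roots of unity sum to 0, e.g. 1 + exp(2*I*pi/3) + exp(-2*I*pi/3) = 0.)
Dimension check: dim(rho) = sum (mult * dim) = 3*1 + 2*1 + 2*1 + 1*1 + 1*1 = 9 = chi_rho(e) = 9.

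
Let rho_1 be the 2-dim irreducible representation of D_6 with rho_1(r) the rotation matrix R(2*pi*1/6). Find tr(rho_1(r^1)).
chi_{rho_1}(r^1) = 2*cos(2*pi*1*1/6) = 1

Working: rho_1(r^1) is rotation by angle 2*pi*1*1/6, whose trace is 2*cos(2*pi*1*1/6) = 1.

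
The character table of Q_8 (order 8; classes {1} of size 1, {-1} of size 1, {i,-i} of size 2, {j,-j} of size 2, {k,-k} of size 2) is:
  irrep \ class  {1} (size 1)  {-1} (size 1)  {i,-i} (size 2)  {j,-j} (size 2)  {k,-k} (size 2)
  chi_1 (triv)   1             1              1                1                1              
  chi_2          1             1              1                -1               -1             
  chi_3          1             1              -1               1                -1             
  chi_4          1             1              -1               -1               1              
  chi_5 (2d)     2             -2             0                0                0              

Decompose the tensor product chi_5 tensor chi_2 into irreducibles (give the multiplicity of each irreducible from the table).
chi_5 tensor chi_2 = chi_5 (all other irreducibles have multiplicity 0).

Solution. The character of a tensor product is the pointwise product (chi_5 * chi_2)(C) = chi_5(C) * chi_2(C):
  {1}: (2)*(1), {-1}: (-2)*(1), {i,-i}: (0)*(1), {j,-j}: (0)*(-1), {k,-k}: (0)*(-1)
so (chi_5 * chi_2) takes values
  {1} -> 2, {-1} -> -2, {i,-i} -> 0, {j,-j} -> 0, {k,-k} -> 0.
Now take the inner product of this character with each irreducible chi from the table, <chi_5*chi_2, chi> = (1/8) sum_C |C| (chi_5*chi_2)(C) conj(chi(C)):
  <chi_5*chi_2, chi_1> = (1/8)[1*(2)*conj(1) + 1*(-2)*conj(1) + 2*(0)*conj(1) + 2*(0)*conj(1) + 2*(0)*conj(1)]
      = (1/8)[(2) + (-2) + (0) + (0) + (0)] = 0/8 = 0
  <chi_5*chi_2, chi_2> = (1/8)[1*(2)*conj(1) + 1*(-2)*conj(1) + 2*(0)*conj(1) + 2*(0)*conj(-1) + 2*(0)*conj(-1)]
      = (1/8)[(2) + (-2) + (0) + (0) + (0)] = 0/8 = 0
  <chi_5*chi_2, chi_3> = (1/8)[1*(2)*conj(1) + 1*(-2)*conj(1) + 2*(0)*conj(-1) + 2*(0)*conj(1) + 2*(0)*conj(-1)]
      = (1/8)[(2) + (-2) + (0) + (0) + (0)] = 0/8 = 0
  <chi_5*chi_2, chi_4> = (1/8)[1*(2)*conj(1) + 1*(-2)*conj(1) + 2*(0)*conj(-1) + 2*(0)*conj(-1) + 2*(0)*conj(1)]
      = (1/8)[(2) + (-2) + (0) + (0) + (0)] = 0/8 = 0
  <chi_5*chi_2, chi_5> = (1/8)[1*(2)*conj(2) + 1*(-2)*conj(-2) + 2*(0)*conj(0) + 2*(0)*conj(0) + 2*(0)*conj(0)]
      = (1/8)[(4) + (4) + (0) + (0) + (0)] = 8/8 = 1
Hence the multiplicities are chi_5: 1. Dimension check: dim(chi_5)*dim(chi_2) = 2*1 = 2 and sum (mult * dim) = 1*2 = 2.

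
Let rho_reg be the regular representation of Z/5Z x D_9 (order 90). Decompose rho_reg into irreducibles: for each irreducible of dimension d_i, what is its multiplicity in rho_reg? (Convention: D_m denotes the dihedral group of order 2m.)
Each irreducible V_i of dimension d_i appears with multiplicity d_i, i.e. rho_reg = (direct sum over all irreducibles V_i) d_i V_i. The irreducible dimensions for Z/5Z x D_9 are 1, 1, 1, 1, 1, 1, 1, 1, 1, 1, 2, 2, 2, 2, 2, 2, 2, 2, 2, 2, 2, 2, 2, 2, 2, 2, 2, 2, 2, 2: 10 irreducibles of dimension 1, each with multiplicity 1; 20 irreducibles of dimension 2, each with multiplicity 2. Total dimension 10*1*1 + 20*2*2 = 90 = |G|.

Working: General theorem: in the regular representation of a finite group G, each irreducible appears with multiplicity equal to its dimension. Check: dim(rho_reg) = sum d_i^2 = 1 + 1 + 1 + 1 + 1 + 1 + 1 + 1 + 1 + 1 + 4 + 4 + 4 + 4 + 4 + 4 + 4 + 4 + 4 + 4 + 4 + 4 + 4 + 4 + 4 + 4 + 4 + 4 + 4 + 4 = 90 = |G|.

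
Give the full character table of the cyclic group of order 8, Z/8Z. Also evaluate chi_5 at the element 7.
Character table of Z/8Z (irreps indexed chi_0,...,chi_7 with chi_k(m) = zeta_8^(k*m), zeta_8 = exp(2*pi*i/8)):
  irrep \ class  {0} (size 1)  {1} (size 1)    {2} (size 1)  {3} (size 1)    {4} (size 1)  {5} (size 1)    {6} (size 1)  {7} (size 1)  
  chi_0          1             1               1             1               1             1               1             1             
  chi_1          1             exp(I*pi/4)     I             exp(3*I*pi/4)   -1            exp(-3*I*pi/4)  -I            exp(-I*pi/4)  
  chi_2          1             I               -1            -I              1             I               -1            -I            
  chi_3          1             exp(3*I*pi/4)   -I            exp(I*pi/4)     -1            exp(-I*pi/4)    I             exp(-3*I*pi/4)
  chi_4          1             -1              1             -1              1             -1              1             -1            
  chi_5          1             exp(-3*I*pi/4)  I             exp(-I*pi/4)    -1            exp(I*pi/4)     -I            exp(3*I*pi/4) 
  chi_6          1             -I              -1            I               1             -I              -1            I             
  chi_7          1             exp(-I*pi/4)    -I            exp(-3*I*pi/4)  -1            exp(3*I*pi/4)   I             exp(I*pi/4)   

Spot check: chi_5(7) = zeta_8^(5*7) = zeta_8^35 = exp(3*I*pi/4).

Solution. Z/8Z is abelian, so all 8 irreducible complex representations are 1-dimensional. They are given by chi_k(m) = zeta_8^(k*m) for k = 0,...,7. Row orthogonality: sum_m chi_k(m) conj(chi_l(m)) = 8 * [k = l].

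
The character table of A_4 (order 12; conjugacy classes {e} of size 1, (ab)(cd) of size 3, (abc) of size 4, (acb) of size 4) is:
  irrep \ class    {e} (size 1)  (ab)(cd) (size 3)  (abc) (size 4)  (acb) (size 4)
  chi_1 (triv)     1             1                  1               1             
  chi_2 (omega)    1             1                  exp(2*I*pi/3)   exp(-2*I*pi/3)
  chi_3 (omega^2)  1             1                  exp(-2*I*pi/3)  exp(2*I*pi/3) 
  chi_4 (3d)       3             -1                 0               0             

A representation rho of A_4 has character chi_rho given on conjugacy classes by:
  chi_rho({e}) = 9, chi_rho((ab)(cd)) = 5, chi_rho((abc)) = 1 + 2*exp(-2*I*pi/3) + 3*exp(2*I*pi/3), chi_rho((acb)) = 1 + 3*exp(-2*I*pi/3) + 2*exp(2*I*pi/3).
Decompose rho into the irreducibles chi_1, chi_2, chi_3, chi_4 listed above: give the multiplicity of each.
Multiplicities: chi_1: 1, chi_2: 3, chi_3: 2, chi_4: 1.

Why: Use <chi_rho, chi> = (1/|G|) sum_C |C| * chi_rho(C) * conj(chi(C)) with |G| = 12 for each irreducible chi in the table:
  <chi_rho, chi_1> = (1/12)[1*(9)*conj(1) + 3*(5)*conj(1) + 4*(1 + 2*exp(-2*I*pi/3) + 3*exp(2*I*pi/3))*conj(1) + 4*(1 + 3*exp(-2*I*pi/3) + 2*exp(2*I*pi/3))*conj(1)]
      = (1/12)[(9) + (15) + (4 + 8*exp(-2*I*pi/3) + 12*exp(2*I*pi/3)) + (4 + 12*exp(-2*I*pi/3) + 8*exp(2*I*pi/3))] = 12/12 = 1
  <chi_rho, chi_2> = (1/12)[1*(9)*conj(1) + 3*(5)*conj(1) + 4*(1 + 2*exp(-2*I*pi/3) + 3*exp(2*I*pi/3))*conj(exp(2*I*pi/3)) + 4*(1 + 3*exp(-2*I*pi/3) + 2*exp(2*I*pi/3))*conj(exp(-2*I*pi/3))]
      = (1/12)[(9) + (15) + (12 + 4*exp(-2*I*pi/3) + 8*exp(2*I*pi/3)) + (12 + 8*exp(-2*I*pi/3) + 4*exp(2*I*pi/3))] = 36/12 = 3
  <chi_rho, chi_3> = (1/12)[1*(9)*conj(1) + 3*(5)*conj(1) + 4*(1 + 2*exp(-2*I*pi/3) + 3*exp(2*I*pi/3))*conj(exp(-2*I*pi/3)) + 4*(1 + 3*exp(-2*I*pi/3) + 2*exp(2*I*pi/3))*conj(exp(2*I*pi/3))]
      = (1/12)[(9) + (15) + (8 + 12*exp(-2*I*pi/3) + 4*exp(2*I*pi/3)) + (8 + 4*exp(-2*I*pi/3) + 12*exp(2*I*pi/3))] = 24/12 = 2
  <chi_rho, chi_4> = (1/12)[1*(9)*conj(3) + 3*(5)*conj(-1) + 4*(1 + 2*exp(-2*I*pi/3) + 3*exp(2*I*pi/3))*conj(0) + 4*(1 + 3*exp(-2*I*pi/3) + 2*exp(2*I*pi/3))*conj(0)]
      = (1/12)[(27) + (-15) + (0) + (0)] = 12/12 = 1
(Exp terms are combined using exp(i*s)*conj(exp(i*t)) = exp(i*(s-t)), and sums of them are collapsed using the identity that for every m > 1 the m distinct m-th roots of unity sum to 0, e.g. 1 + exp(2*I*pi/3) + exp(-2*I*pi/3) = 0.)
Dimension check: dim(rho) = sum (mult * dim) = 1*1 + 3*1 + 2*1 + 1*3 = 9 = chi_rho(e) = 9.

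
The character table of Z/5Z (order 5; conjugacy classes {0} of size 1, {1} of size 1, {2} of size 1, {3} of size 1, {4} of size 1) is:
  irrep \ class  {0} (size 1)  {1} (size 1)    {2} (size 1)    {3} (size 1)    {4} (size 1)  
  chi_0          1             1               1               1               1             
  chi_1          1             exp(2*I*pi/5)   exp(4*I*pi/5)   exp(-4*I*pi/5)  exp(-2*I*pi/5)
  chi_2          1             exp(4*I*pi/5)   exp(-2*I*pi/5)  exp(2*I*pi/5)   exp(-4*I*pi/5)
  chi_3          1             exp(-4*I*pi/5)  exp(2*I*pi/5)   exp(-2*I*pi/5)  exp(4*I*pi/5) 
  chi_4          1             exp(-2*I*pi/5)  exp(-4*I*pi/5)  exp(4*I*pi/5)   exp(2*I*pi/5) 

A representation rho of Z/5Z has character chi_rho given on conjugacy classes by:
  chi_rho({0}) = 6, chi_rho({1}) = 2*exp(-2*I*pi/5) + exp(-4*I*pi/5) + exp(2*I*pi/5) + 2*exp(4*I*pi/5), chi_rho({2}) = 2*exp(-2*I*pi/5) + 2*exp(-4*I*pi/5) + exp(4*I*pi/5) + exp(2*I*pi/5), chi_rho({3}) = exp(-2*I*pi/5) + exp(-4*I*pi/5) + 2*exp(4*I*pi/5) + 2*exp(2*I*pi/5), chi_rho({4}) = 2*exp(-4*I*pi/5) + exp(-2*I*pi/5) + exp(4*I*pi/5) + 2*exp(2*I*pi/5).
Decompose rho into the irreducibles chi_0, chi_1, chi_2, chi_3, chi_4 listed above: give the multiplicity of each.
Multiplicities: chi_0: 0, chi_1: 1, chi_2: 2, chi_3: 1, chi_4: 2.

Explanation: Use <chi_rho, chi> = (1/|G|) sum_C |C| * chi_rho(C) * conj(chi(C)) with |G| = 5 for each irreducible chi in the table:
  <chi_rho, chi_0> = (1/5)[1*(6)*conj(1) + 1*(2*exp(-2*I*pi/5) + exp(-4*I*pi/5) + exp(2*I*pi/5) + 2*exp(4*I*pi/5))*conj(1) + 1*(2*exp(-2*I*pi/5) + 2*exp(-4*I*pi/5) + exp(4*I*pi/5) + exp(2*I*pi/5))*conj(1) + 1*(exp(-2*I*pi/5) + exp(-4*I*pi/5) + 2*exp(4*I*pi/5) + 2*exp(2*I*pi/5))*conj(1) + 1*(2*exp(-4*I*pi/5) + exp(-2*I*pi/5) + exp(4*I*pi/5) + 2*exp(2*I*pi/5))*conj(1)]
      = (1/5)[(6) + (2*exp(-2*I*pi/5) + exp(-4*I*pi/5) + exp(2*I*pi/5) + 2*exp(4*I*pi/5)) + (2*exp(-2*I*pi/5) + 2*exp(-4*I*pi/5) + exp(4*I*pi/5) + exp(2*I*pi/5)) + (exp(-2*I*pi/5) + exp(-4*I*pi/5) + 2*exp(4*I*pi/5) + 2*exp(2*I*pi/5)) + (2*exp(-4*I*pi/5) + exp(-2*I*pi/5) + exp(4*I*pi/5) + 2*exp(2*I*pi/5))] = 0/5 = 0
  <chi_rho, chi_1> = (1/5)[1*(6)*conj(1) + 1*(2*exp(-2*I*pi/5) + exp(-4*I*pi/5) + exp(2*I*pi/5) + 2*exp(4*I*pi/5))*conj(exp(2*I*pi/5)) + 1*(2*exp(-2*I*pi/5) + 2*exp(-4*I*pi/5) + exp(4*I*pi/5) + exp(2*I*pi/5))*conj(exp(4*I*pi/5)) + 1*(exp(-2*I*pi/5) + exp(-4*I*pi/5) + 2*exp(4*I*pi/5) + 2*exp(2*I*pi/5))*conj(exp(-4*I*pi/5)) + 1*(2*exp(-4*I*pi/5) + exp(-2*I*pi/5) + exp(4*I*pi/5) + 2*exp(2*I*pi/5))*conj(exp(-2*I*pi/5))]
      = (1/5)[(6) + (1 + 2*exp(-4*I*pi/5) + exp(4*I*pi/5) + 2*exp(2*I*pi/5)) + (1 + exp(-2*I*pi/5) + 2*exp(4*I*pi/5) + 2*exp(2*I*pi/5)) + (1 + 2*exp(-2*I*pi/5) + 2*exp(-4*I*pi/5) + exp(2*I*pi/5)) + (1 + 2*exp(-2*I*pi/5) + exp(-4*I*pi/5) + 2*exp(4*I*pi/5))] = 5/5 = 1
  <chi_rho, chi_2> = (1/5)[1*(6)*conj(1) + 1*(2*exp(-2*I*pi/5) + exp(-4*I*pi/5) + exp(2*I*pi/5) + 2*exp(4*I*pi/5))*conj(exp(4*I*pi/5)) + 1*(2*exp(-2*I*pi/5) + 2*exp(-4*I*pi/5) + exp(4*I*pi/5) + exp(2*I*pi/5))*conj(exp(-2*I*pi/5)) + 1*(exp(-2*I*pi/5) + exp(-4*I*pi/5) + 2*exp(4*I*pi/5) + 2*exp(2*I*pi/5))*conj(exp(2*I*pi/5)) + 1*(2*exp(-4*I*pi/5) + exp(-2*I*pi/5) + exp(4*I*pi/5) + 2*exp(2*I*pi/5))*conj(exp(-4*I*pi/5))]
      = (1/5)[(6) + (2 + exp(-2*I*pi/5) + exp(2*I*pi/5) + 2*exp(4*I*pi/5)) + (2 + 2*exp(-2*I*pi/5) + exp(-4*I*pi/5) + exp(4*I*pi/5)) + (2 + exp(-4*I*pi/5) + exp(4*I*pi/5) + 2*exp(2*I*pi/5)) + (2 + 2*exp(-4*I*pi/5) + exp(-2*I*pi/5) + exp(2*I*pi/5))] = 10/5 = 2
  <chi_rho, chi_3> = (1/5)[1*(6)*conj(1) + 1*(2*exp(-2*I*pi/5) + exp(-4*I*pi/5) + exp(2*I*pi/5) + 2*exp(4*I*pi/5))*conj(exp(-4*I*pi/5)) + 1*(2*exp(-2*I*pi/5) + 2*exp(-4*I*pi/5) + exp(4*I*pi/5) + exp(2*I*pi/5))*conj(exp(2*I*pi/5)) + 1*(exp(-2*I*pi/5) + exp(-4*I*pi/5) + 2*exp(4*I*pi/5) + 2*exp(2*I*pi/5))*conj(exp(-2*I*pi/5)) + 1*(2*exp(-4*I*pi/5) + exp(-2*I*pi/5) + exp(4*I*pi/5) + 2*exp(2*I*pi/5))*conj(exp(4*I*pi/5))]
      = (1/5)[(6) + (1 + 2*exp(-2*I*pi/5) + exp(-4*I*pi/5) + 2*exp(2*I*pi/5)) + (1 + 2*exp(-4*I*pi/5) + exp(2*I*pi/5) + 2*exp(4*I*pi/5)) + (1 + 2*exp(-4*I*pi/5) + exp(-2*I*pi/5) + 2*exp(4*I*pi/5)) + (1 + 2*exp(-2*I*pi/5) + exp(4*I*pi/5) + 2*exp(2*I*pi/5))] = 5/5 = 1
  <chi_rho, chi_4> = (1/5)[1*(6)*conj(1) + 1*(2*exp(-2*I*pi/5) + exp(-4*I*pi/5) + exp(2*I*pi/5) + 2*exp(4*I*pi/5))*conj(exp(-2*I*pi/5)) + 1*(2*exp(-2*I*pi/5) + 2*exp(-4*I*pi/5) + exp(4*I*pi/5) + exp(2*I*pi/5))*conj(exp(-4*I*pi/5)) + 1*(exp(-2*I*pi/5) + exp(-4*I*pi/5) + 2*exp(4*I*pi/5) + 2*exp(2*I*pi/5))*conj(exp(4*I*pi/5)) + 1*(2*exp(-4*I*pi/5) + exp(-2*I*pi/5) + exp(4*I*pi/5) + 2*exp(2*I*pi/5))*conj(exp(2*I*pi/5))]
      = (1/5)[(6) + (2 + 2*exp(-4*I*pi/5) + exp(-2*I*pi/5) + exp(4*I*pi/5)) + (2 + exp(-2*I*pi/5) + exp(-4*I*pi/5) + 2*exp(2*I*pi/5)) + (2 + 2*exp(-2*I*pi/5) + exp(4*I*pi/5) + exp(2*I*pi/5)) + (2 + exp(-4*I*pi/5) + exp(2*I*pi/5) + 2*exp(4*I*pi/5))] = 10/5 = 2
(Exp terms are combined using exp(i*s)*conj(exp(i*t)) = exp(i*(s-t)), and sums of them are collapsed using the identity that for every m > 1 the m distinct m-th roots of unity sum to 0, e.g. 1 + exp(2*I*pi/3) + exp(-2*I*pi/3) = 0.)
Dimension check: dim(rho) = sum (mult * dim) = 0*1 + 1*1 + 2*1 + 1*1 + 2*1 = 6 = chi_rho(e) = 6.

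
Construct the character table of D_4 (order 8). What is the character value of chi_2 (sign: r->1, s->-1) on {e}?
Conjugacy classes: {e} of size 1, {r^2} of size 1, {r^1, r^3} of size 2, {s, sr^2, ...} of size 2, {sr, sr^3, ...} of size 2.
Character table:
  irrep \ class              {e} (size 1)  {r^2} (size 1)  {r^1, r^3} (size 2)  {s, sr^2, ...} (size 2)  {sr, sr^3, ...} (size 2)
  chi_1 (triv)               1             1               1                    1                        1                       
  chi_2 (sign: r->1, s->-1)  1             1               1                    -1                       -1                      
  chi_3 (r->-1, s->1)        1             1               -1                   1                        -1                      
  chi_4 (r->-1, s->-1)       1             1               -1                   -1                       1                       
  chi_5 (2d, j=1)            2             -2              0                    0                        0                       

Spot check: chi_2 (sign: r->1, s->-1) on {e} = 1.

Derivation: D_4 has order 2*4 = 8 with 5 conjugacy classes, hence 5 irreducibles. Sum of squared dims 1 + 1 + 1 + 1 + 4 = 8 = |G|. Linear characters come from the abelianisation; the 2-dimensional irreps have character r^k -> 2*cos(2*pi*j*k/4), reflections -> 0.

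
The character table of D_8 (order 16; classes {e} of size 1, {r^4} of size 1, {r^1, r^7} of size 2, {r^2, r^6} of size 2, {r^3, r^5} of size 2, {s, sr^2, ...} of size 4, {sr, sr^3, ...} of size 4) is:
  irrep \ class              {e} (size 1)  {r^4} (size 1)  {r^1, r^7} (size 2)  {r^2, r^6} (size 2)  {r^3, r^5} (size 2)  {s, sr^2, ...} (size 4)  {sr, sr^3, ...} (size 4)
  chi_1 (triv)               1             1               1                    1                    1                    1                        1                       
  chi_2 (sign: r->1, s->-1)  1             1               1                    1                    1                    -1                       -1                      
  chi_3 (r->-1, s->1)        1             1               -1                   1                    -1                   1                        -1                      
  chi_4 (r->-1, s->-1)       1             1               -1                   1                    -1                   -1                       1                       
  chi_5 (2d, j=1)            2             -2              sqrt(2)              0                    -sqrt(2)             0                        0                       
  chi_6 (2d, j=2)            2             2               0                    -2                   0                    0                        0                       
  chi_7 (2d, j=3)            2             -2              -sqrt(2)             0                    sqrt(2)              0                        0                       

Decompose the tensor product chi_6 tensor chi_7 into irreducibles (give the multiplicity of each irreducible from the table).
chi_6 tensor chi_7 = chi_5 + chi_7 (all other irreducibles have multiplicity 0).

The character of a tensor product is the pointwise product (chi_6 * chi_7)(C) = chi_6(C) * chi_7(C):
  {e}: (2)*(2), {r^4}: (2)*(-2), {r^1, r^7}: (0)*(-sqrt(2)), {r^2, r^6}: (-2)*(0), {r^3, r^5}: (0)*(sqrt(2)), {s, sr^2, ...}: (0)*(0), {sr, sr^3, ...}: (0)*(0)
so (chi_6 * chi_7) takes values
  {e} -> 4, {r^4} -> -4, {r^1, r^7} -> 0, {r^2, r^6} -> 0, {r^3, r^5} -> 0, {s, sr^2, ...} -> 0, {sr, sr^3, ...} -> 0.
Now take the inner product of this character with each irreducible chi from the table, <chi_6*chi_7, chi> = (1/16) sum_C |C| (chi_6*chi_7)(C) conj(chi(C)):
  <chi_6*chi_7, chi_1> = (1/16)[1*(4)*conj(1) + 1*(-4)*conj(1) + 2*(0)*conj(1) + 2*(0)*conj(1) + 2*(0)*conj(1) + 4*(0)*conj(1) + 4*(0)*conj(1)]
      = (1/16)[(4) + (-4) + (0) + (0) + (0) + (0) + (0)] = 0/16 = 0
  <chi_6*chi_7, chi_2> = (1/16)[1*(4)*conj(1) + 1*(-4)*conj(1) + 2*(0)*conj(1) + 2*(0)*conj(1) + 2*(0)*conj(1) + 4*(0)*conj(-1) + 4*(0)*conj(-1)]
      = (1/16)[(4) + (-4) + (0) + (0) + (0) + (0) + (0)] = 0/16 = 0
  <chi_6*chi_7, chi_3> = (1/16)[1*(4)*conj(1) + 1*(-4)*conj(1) + 2*(0)*conj(-1) + 2*(0)*conj(1) + 2*(0)*conj(-1) + 4*(0)*conj(1) + 4*(0)*conj(-1)]
      = (1/16)[(4) + (-4) + (0) + (0) + (0) + (0) + (0)] = 0/16 = 0
  <chi_6*chi_7, chi_4> = (1/16)[1*(4)*conj(1) + 1*(-4)*conj(1) + 2*(0)*conj(-1) + 2*(0)*conj(1) + 2*(0)*conj(-1) + 4*(0)*conj(-1) + 4*(0)*conj(1)]
      = (1/16)[(4) + (-4) + (0) + (0) + (0) + (0) + (0)] = 0/16 = 0
  <chi_6*chi_7, chi_5> = (1/16)[1*(4)*conj(2) + 1*(-4)*conj(-2) + 2*(0)*conj(sqrt(2)) + 2*(0)*conj(0) + 2*(0)*conj(-sqrt(2)) + 4*(0)*conj(0) + 4*(0)*conj(0)]
      = (1/16)[(8) + (8) + (0) + (0) + (0) + (0) + (0)] = 16/16 = 1
  <chi_6*chi_7, chi_6> = (1/16)[1*(4)*conj(2) + 1*(-4)*conj(2) + 2*(0)*conj(0) + 2*(0)*conj(-2) + 2*(0)*conj(0) + 4*(0)*conj(0) + 4*(0)*conj(0)]
      = (1/16)[(8) + (-8) + (0) + (0) + (0) + (0) + (0)] = 0/16 = 0
  <chi_6*chi_7, chi_7> = (1/16)[1*(4)*conj(2) + 1*(-4)*conj(-2) + 2*(0)*conj(-sqrt(2)) + 2*(0)*conj(0) + 2*(0)*conj(sqrt(2)) + 4*(0)*conj(0) + 4*(0)*conj(0)]
      = (1/16)[(8) + (8) + (0) + (0) + (0) + (0) + (0)] = 16/16 = 1
Hence the multiplicities are chi_5: 1, chi_7: 1. Dimension check: dim(chi_6)*dim(chi_7) = 2*2 = 4 and sum (mult * dim) = 1*2 + 1*2 = 4.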